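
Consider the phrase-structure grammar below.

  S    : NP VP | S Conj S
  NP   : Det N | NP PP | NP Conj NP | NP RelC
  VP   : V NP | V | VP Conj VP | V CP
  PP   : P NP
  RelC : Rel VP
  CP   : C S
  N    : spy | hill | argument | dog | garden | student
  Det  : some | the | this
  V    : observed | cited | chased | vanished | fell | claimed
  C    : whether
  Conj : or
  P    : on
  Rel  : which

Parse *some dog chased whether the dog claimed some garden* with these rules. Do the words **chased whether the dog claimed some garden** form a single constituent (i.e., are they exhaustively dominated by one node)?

[S [NP [Det some] [N dog]] [VP [V chased] [CP [C whether] [S [NP [Det the] [N dog]] [VP [V claimed] [NP [Det some] [N garden]]]]]]]
The words 'chased whether the dog claimed some garden' are exhaustively dominated by a single VP node (built by VP → V CP), so they form a constituent.

Yes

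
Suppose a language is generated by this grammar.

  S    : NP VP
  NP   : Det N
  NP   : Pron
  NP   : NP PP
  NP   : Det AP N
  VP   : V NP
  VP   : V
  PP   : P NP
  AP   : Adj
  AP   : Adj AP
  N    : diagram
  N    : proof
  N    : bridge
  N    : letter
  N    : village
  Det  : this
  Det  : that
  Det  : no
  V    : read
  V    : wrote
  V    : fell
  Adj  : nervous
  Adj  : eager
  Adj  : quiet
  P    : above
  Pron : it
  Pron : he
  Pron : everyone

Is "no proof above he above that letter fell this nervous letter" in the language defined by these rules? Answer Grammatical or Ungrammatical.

S
  NP
    NP
      Det: no
      N: proof
    PP
      P: above
      NP
        NP
          Pron: he
        PP
          P: above
          NP
            Det: that
            N: letter
  VP
    V: fell
    NP
      Det: this
      AP
        Adj: nervous
      N: letter
The bracketing above is licensed at every node by one of the given productions, with S at the root.

Grammatical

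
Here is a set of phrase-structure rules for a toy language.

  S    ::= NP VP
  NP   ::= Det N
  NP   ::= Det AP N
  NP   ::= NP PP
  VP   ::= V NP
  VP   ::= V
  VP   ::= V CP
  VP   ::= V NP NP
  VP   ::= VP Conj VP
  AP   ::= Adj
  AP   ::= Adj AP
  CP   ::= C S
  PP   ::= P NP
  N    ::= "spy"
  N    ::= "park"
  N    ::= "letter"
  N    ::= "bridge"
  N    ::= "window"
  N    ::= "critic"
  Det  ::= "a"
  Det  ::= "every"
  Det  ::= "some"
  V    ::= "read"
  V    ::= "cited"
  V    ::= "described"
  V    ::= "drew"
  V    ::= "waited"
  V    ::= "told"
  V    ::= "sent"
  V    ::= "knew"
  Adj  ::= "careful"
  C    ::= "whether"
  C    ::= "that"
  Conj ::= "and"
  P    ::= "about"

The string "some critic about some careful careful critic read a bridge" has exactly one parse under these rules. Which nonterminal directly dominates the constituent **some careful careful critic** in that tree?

S
  NP
    NP
      Det: some
      N: critic
    PP
      P: about
      NP
        Det: some
        AP
          Adj: careful
          AP
            Adj: careful
        N: critic
  VP
    V: read
    NP
      Det: a
      N: bridge
The span 'some careful careful critic' is the NP node built by NP → Det AP N.
Its mother is the PP built by PP → P NP.

PP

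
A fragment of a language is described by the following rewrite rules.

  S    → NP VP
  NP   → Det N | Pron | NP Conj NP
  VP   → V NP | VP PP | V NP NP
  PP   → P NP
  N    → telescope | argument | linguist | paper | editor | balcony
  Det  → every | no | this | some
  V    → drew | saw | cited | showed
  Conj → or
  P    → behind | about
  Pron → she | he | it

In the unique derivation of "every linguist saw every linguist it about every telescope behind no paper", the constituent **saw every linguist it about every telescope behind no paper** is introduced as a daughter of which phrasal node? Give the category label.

S
  NP
    Det: every
    N: linguist
  VP
    VP
      VP
        V: saw
        NP
          Det: every
          N: linguist
        NP
          Pron: it
      PP
        P: about
        NP
          Det: every
          N: telescope
    PP
      P: behind
      NP
        Det: no
        N: paper
The span 'saw every linguist it about every telescope behind no paper' is the VP node built by VP → VP PP.
Its mother is the S built by S → NP VP.

S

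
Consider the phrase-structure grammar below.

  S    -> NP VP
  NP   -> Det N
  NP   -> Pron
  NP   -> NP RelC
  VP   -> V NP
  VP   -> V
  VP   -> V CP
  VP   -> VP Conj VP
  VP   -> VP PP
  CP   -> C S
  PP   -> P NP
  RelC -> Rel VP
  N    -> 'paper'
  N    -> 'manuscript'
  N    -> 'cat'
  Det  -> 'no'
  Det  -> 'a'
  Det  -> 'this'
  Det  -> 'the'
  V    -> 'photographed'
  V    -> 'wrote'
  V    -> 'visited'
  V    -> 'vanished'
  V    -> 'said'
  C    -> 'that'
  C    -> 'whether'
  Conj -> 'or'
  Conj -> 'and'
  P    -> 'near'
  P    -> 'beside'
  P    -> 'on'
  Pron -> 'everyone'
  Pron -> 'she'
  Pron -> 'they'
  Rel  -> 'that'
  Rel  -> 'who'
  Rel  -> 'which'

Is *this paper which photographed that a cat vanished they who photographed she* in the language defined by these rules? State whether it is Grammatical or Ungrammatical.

For S → NP VP, every NP-prefix leaves a non-VP remainder: after 'this paper' the remainder is not a VP; after 'this paper which photographed' the remainder is not a VP; after 'this paper which photographed that a cat vanished' the remainder is not a VP (and 2 more).

Ungrammatical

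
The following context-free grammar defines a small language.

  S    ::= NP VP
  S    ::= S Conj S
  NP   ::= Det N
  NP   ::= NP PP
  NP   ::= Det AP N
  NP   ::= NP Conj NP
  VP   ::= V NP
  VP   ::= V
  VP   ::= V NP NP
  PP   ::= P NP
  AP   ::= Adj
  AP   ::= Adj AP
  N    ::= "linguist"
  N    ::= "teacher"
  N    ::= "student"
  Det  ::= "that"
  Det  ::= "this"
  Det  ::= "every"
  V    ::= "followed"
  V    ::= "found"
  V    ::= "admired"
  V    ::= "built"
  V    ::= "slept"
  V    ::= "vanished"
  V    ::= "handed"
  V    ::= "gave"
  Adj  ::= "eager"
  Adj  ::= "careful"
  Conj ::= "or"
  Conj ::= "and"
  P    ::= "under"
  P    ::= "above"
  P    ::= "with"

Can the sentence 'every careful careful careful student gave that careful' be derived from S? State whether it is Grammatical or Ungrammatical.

Ungrammatical

For S → NP VP, the only prefix that parses as NP is 'every careful careful careful student', but the remainder 'gave that careful' is not a VP under these rules. The alternative S rule S → S Conj S likewise has no satisfying split.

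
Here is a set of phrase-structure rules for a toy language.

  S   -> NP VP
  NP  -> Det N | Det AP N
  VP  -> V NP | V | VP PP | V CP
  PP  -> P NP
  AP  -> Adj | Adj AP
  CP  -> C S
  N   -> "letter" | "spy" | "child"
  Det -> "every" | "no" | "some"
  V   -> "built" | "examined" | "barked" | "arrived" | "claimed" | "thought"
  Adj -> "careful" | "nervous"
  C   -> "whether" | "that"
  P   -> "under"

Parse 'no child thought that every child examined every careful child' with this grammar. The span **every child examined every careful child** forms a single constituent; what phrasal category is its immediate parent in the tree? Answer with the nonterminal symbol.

CP

S
  NP
    Det: no
    N: child
  VP
    V: thought
    CP
      C: that
      S
        NP
          Det: every
          N: child
        VP
          V: examined
          NP
            Det: every
            AP
              Adj: careful
            N: child
The span 'every child examined every careful child' is the S node built by S → NP VP.
Its mother is the CP built by CP → C S.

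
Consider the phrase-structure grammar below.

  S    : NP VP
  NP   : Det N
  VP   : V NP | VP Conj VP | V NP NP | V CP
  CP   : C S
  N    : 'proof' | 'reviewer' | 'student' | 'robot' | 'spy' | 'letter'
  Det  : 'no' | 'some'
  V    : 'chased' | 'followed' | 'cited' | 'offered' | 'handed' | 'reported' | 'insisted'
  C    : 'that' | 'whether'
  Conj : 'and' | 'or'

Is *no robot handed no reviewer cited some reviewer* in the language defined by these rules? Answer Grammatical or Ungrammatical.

Ungrammatical

For S → NP VP, the only prefix that parses as NP is 'no robot', but the remainder 'handed no reviewer cited some reviewer' is not a VP under these rules.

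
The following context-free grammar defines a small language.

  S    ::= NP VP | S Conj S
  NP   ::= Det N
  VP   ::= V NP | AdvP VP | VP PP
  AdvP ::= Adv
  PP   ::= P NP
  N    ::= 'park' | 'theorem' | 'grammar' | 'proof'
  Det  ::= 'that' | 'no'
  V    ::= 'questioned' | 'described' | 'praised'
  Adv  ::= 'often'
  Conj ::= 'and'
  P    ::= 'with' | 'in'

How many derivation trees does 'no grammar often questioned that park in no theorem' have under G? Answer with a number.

2

The two bracketings:
[S [NP [Det no] [N grammar]] [VP [AdvP [Adv often]] [VP [VP [V questioned] [NP [Det that] [N park]]] [PP [P in] [NP [Det no] [N theorem]]]]]]
[S [NP [Det no] [N grammar]] [VP [VP [AdvP [Adv often]] [VP [V questioned] [NP [Det that] [N park]]]] [PP [P in] [NP [Det no] [N theorem]]]]]
The trees differ in how a recursive rule is bracketed over the same span.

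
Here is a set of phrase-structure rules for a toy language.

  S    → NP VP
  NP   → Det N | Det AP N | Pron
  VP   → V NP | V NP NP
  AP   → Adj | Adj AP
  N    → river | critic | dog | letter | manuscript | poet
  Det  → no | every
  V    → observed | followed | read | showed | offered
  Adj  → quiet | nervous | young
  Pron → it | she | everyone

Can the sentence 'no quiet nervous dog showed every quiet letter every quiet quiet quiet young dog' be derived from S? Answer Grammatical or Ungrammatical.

Grammatical

S
  NP
    Det: no
    AP
      Adj: quiet
      AP
        Adj: nervous
    N: dog
  VP
    V: showed
    NP
      Det: every
      AP
        Adj: quiet
      N: letter
    NP
      Det: every
      AP
        Adj: quiet
        AP
          Adj: quiet
          AP
            Adj: quiet
            AP
              Adj: young
      N: dog
Each bracket corresponds to one application of a listed rule, so the string is derivable from S.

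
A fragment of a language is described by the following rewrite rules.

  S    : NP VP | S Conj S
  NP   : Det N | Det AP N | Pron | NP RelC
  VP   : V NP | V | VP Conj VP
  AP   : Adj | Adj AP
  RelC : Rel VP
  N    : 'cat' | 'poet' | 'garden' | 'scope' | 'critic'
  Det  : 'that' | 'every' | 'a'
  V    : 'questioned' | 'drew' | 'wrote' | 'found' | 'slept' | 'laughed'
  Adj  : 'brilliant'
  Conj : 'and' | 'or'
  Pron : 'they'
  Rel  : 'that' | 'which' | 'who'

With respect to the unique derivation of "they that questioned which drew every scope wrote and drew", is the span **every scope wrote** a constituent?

[S [NP [NP [NP [Pron they]] [RelC [Rel that] [VP [V questioned]]]] [RelC [Rel which] [VP [V drew] [NP [Det every] [N scope]]]]] [VP [VP [V wrote]] [Conj and] [VP [V drew]]]]
The smallest constituent containing 'every scope wrote' is the S spanning 'they that questioned which drew every scope wrote and drew'; no single node in the tree dominates exactly the given words.

No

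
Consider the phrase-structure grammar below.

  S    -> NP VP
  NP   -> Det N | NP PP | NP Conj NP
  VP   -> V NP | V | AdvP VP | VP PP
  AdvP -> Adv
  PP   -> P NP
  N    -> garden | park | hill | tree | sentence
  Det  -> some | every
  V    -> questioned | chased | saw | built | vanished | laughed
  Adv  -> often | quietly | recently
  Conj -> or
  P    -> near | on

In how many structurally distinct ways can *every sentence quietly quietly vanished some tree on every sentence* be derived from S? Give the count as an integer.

4

Two of the 4 distinct bracketings:
[S [NP [Det every] [N sentence]] [VP [AdvP [Adv quietly]] [VP [AdvP [Adv quietly]] [VP [V vanished] [NP [NP [Det some] [N tree]] [PP [P on] [NP [Det every] [N sentence]]]]]]]]
[S [NP [Det every] [N sentence]] [VP [AdvP [Adv quietly]] [VP [AdvP [Adv quietly]] [VP [VP [V vanished] [NP [Det some] [N tree]]] [PP [P on] [NP [Det every] [N sentence]]]]]]]
The difference turns on whether NP → NP PP is used at the relevant span, versus an alternative expansion of NP.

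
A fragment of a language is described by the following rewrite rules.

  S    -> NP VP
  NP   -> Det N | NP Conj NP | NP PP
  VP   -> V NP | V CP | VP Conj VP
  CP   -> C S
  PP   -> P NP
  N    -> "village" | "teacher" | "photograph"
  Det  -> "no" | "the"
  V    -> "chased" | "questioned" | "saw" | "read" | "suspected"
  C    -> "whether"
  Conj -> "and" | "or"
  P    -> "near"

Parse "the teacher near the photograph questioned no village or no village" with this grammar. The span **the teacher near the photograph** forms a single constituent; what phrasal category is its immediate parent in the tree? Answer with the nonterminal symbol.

S
  NP
    NP
      Det: the
      N: teacher
    PP
      P: near
      NP
        Det: the
        N: photograph
  VP
    V: questioned
    NP
      NP
        Det: no
        N: village
      Conj: or
      NP
        Det: no
        N: village
The span 'the teacher near the photograph' is the NP node built by NP → NP PP.
Its mother is the S built by S → NP VP.

S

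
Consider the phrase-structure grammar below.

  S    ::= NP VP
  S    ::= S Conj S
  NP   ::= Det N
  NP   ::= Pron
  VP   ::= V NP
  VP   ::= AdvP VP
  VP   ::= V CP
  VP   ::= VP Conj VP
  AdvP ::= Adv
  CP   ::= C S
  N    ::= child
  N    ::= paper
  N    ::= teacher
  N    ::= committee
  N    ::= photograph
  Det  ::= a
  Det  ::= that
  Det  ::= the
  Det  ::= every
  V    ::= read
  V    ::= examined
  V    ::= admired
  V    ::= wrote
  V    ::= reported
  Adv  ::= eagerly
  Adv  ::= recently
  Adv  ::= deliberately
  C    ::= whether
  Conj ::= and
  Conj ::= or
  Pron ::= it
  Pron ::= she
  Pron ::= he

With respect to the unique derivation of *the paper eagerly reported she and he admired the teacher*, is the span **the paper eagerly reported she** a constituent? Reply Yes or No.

Yes

[S [S [NP [Det the] [N paper]] [VP [AdvP [Adv eagerly]] [VP [V reported] [NP [Pron she]]]]] [Conj and] [S [NP [Pron he]] [VP [V admired] [NP [Det the] [N teacher]]]]]
The words 'the paper eagerly reported she' are exhaustively dominated by a single S node (built by S → NP VP), so they form a constituent.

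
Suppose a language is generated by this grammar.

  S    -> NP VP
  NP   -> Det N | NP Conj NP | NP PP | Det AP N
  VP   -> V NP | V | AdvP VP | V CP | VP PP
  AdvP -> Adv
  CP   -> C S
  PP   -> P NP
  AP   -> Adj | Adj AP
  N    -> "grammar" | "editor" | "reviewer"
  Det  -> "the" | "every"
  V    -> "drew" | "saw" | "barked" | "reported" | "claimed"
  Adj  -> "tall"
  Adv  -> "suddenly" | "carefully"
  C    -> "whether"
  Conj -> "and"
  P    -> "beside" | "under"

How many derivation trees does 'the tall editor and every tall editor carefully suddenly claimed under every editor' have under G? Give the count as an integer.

3

Two of the 3 distinct bracketings:
[S [NP [NP [Det the] [AP [Adj tall]] [N editor]] [Conj and] [NP [Det every] [AP [Adj tall]] [N editor]]] [VP [AdvP [Adv carefully]] [VP [AdvP [Adv suddenly]] [VP [VP [V claimed]] [PP [P under] [NP [Det every] [N editor]]]]]]]
[S [NP [NP [Det the] [AP [Adj tall]] [N editor]] [Conj and] [NP [Det every] [AP [Adj tall]] [N editor]]] [VP [AdvP [Adv carefully]] [VP [VP [AdvP [Adv suddenly]] [VP [V claimed]]] [PP [P under] [NP [Det every] [N editor]]]]]]
The trees differ in how a recursive rule is bracketed over the same span.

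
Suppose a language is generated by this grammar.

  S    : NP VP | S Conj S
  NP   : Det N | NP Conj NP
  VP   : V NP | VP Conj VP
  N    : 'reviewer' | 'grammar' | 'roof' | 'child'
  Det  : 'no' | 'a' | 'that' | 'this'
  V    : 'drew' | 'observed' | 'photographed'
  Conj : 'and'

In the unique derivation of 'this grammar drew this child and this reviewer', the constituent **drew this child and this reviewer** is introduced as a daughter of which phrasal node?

S

[S [NP [Det this] [N grammar]] [VP [V drew] [NP [NP [Det this] [N child]] [Conj and] [NP [Det this] [N reviewer]]]]]
The span 'drew this child and this reviewer' is the VP node built by VP → V NP.
Its mother is the S built by S → NP VP.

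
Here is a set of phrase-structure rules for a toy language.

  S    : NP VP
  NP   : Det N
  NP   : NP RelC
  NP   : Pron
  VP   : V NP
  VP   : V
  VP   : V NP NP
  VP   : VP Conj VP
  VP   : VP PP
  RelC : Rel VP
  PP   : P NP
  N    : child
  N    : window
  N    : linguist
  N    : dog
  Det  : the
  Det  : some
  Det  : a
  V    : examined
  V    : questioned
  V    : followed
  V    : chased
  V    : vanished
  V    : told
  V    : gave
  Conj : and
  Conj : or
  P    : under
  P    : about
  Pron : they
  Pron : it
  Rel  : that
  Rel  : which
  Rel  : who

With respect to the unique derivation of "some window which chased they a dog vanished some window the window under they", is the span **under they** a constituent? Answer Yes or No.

Yes

[S [NP [NP [Det some] [N window]] [RelC [Rel which] [VP [V chased] [NP [Pron they]] [NP [Det a] [N dog]]]]] [VP [VP [V vanished] [NP [Det some] [N window]] [NP [Det the] [N window]]] [PP [P under] [NP [Pron they]]]]]
The words 'under they' are exhaustively dominated by a single PP node (built by PP → P NP), so they form a constituent.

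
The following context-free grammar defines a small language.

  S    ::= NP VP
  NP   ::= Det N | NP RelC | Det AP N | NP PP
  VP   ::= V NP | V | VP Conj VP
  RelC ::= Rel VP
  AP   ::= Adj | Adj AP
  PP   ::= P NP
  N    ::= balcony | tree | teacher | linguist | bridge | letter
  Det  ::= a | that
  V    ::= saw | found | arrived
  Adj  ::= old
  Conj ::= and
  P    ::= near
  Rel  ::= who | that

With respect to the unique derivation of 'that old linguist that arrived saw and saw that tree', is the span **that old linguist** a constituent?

Yes

[S [NP [NP [Det that] [AP [Adj old]] [N linguist]] [RelC [Rel that] [VP [V arrived]]]] [VP [VP [V saw]] [Conj and] [VP [V saw] [NP [Det that] [N tree]]]]]
The words 'that old linguist' are exhaustively dominated by a single NP node (built by NP → Det AP N), so they form a constituent.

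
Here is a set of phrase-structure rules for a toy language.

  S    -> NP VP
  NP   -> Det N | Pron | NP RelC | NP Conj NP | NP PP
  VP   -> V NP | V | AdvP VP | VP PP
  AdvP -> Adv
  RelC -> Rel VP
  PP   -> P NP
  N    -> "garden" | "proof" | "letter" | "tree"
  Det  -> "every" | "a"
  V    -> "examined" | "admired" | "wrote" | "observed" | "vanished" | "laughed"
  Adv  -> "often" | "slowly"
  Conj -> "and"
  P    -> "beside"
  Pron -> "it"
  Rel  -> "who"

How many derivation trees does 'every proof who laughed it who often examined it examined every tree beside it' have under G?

4

Two of the 4 distinct bracketings:
[S [NP [NP [Det every] [N proof]] [RelC [Rel who] [VP [V laughed] [NP [NP [Pron it]] [RelC [Rel who] [VP [AdvP [Adv often]] [VP [V examined] [NP [Pron it]]]]]]]]] [VP [V examined] [NP [NP [Det every] [N tree]] [PP [P beside] [NP [Pron it]]]]]]
[S [NP [NP [Det every] [N proof]] [RelC [Rel who] [VP [V laughed] [NP [NP [Pron it]] [RelC [Rel who] [VP [AdvP [Adv often]] [VP [V examined] [NP [Pron it]]]]]]]]] [VP [VP [V examined] [NP [Det every] [N tree]]] [PP [P beside] [NP [Pron it]]]]]
The difference turns on whether NP → NP PP is used at the relevant span, versus an alternative expansion of NP.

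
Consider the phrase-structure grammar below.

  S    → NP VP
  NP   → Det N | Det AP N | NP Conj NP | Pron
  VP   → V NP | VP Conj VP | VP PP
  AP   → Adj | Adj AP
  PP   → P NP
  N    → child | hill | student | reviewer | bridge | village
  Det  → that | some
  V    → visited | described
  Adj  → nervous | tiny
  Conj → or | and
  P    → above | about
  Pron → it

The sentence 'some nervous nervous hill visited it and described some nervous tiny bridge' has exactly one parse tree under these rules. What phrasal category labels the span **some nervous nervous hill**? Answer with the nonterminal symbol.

[S [NP [Det some] [AP [Adj nervous] [AP [Adj nervous]]] [N hill]] [VP [VP [V visited] [NP [Pron it]]] [Conj and] [VP [V described] [NP [Det some] [AP [Adj nervous] [AP [Adj tiny]]] [N bridge]]]]]
The span 'some nervous nervous hill' is the NP node built by NP → Det AP N.

NP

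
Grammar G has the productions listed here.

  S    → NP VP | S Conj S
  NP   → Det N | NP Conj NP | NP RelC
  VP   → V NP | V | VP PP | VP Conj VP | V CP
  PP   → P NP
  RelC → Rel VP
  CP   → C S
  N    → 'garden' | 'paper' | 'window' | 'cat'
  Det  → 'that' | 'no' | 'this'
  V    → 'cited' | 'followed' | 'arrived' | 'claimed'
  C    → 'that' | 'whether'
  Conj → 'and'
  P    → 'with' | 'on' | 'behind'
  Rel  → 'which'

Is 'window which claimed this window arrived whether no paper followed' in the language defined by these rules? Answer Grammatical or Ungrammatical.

Ungrammatical

For S → NP VP, no prefix of the string parses as an NP. The alternative S rule S → S Conj S likewise has no satisfying split.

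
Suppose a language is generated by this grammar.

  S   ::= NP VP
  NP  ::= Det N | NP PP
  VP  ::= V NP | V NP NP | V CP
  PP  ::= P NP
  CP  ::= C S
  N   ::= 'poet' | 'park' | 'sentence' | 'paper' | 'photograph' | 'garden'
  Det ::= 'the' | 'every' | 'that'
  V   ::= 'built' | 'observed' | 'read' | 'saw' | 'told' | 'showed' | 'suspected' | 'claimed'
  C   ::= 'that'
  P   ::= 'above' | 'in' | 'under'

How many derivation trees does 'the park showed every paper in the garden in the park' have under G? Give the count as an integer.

2

The two bracketings:
[S [NP [Det the] [N park]] [VP [V showed] [NP [NP [Det every] [N paper]] [PP [P in] [NP [NP [Det the] [N garden]] [PP [P in] [NP [Det the] [N park]]]]]]]]
[S [NP [Det the] [N park]] [VP [V showed] [NP [NP [NP [Det every] [N paper]] [PP [P in] [NP [Det the] [N garden]]]] [PP [P in] [NP [Det the] [N park]]]]]]
The trees differ in how a recursive rule is bracketed over the same span.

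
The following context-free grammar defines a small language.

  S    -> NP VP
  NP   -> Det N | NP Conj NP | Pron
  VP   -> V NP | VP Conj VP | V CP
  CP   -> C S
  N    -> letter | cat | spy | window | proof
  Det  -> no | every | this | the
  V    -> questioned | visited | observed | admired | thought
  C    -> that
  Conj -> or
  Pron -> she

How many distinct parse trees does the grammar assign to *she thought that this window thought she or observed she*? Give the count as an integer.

The two bracketings:
[S [NP [Pron she]] [VP [VP [V thought] [CP [C that] [S [NP [Det this] [N window]] [VP [V thought] [NP [Pron she]]]]]] [Conj or] [VP [V observed] [NP [Pron she]]]]]
[S [NP [Pron she]] [VP [V thought] [CP [C that] [S [NP [Det this] [N window]] [VP [VP [V thought] [NP [Pron she]]] [Conj or] [VP [V observed] [NP [Pron she]]]]]]]]
The trees differ in how a recursive rule is bracketed over the same span.

2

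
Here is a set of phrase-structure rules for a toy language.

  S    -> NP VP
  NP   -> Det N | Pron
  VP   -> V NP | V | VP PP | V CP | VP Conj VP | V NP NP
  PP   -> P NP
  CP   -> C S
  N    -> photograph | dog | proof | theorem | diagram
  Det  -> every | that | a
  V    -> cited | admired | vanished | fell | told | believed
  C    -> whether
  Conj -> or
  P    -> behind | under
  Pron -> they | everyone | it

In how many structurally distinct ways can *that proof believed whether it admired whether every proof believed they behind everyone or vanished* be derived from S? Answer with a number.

Two of the 6 distinct bracketings:
[S [NP [Det that] [N proof]] [VP [V believed] [CP [C whether] [S [NP [Pron it]] [VP [V admired] [CP [C whether] [S [NP [Det every] [N proof]] [VP [VP [VP [V believed] [NP [Pron they]]] [PP [P behind] [NP [Pron everyone]]]] [Conj or] [VP [V vanished]]]]]]]]]]
[S [NP [Det that] [N proof]] [VP [V believed] [CP [C whether] [S [NP [Pron it]] [VP [VP [VP [V admired] [CP [C whether] [S [NP [Det every] [N proof]] [VP [V believed] [NP [Pron they]]]]]] [PP [P behind] [NP [Pron everyone]]]] [Conj or] [VP [V vanished]]]]]]]
The trees differ in how a recursive rule is bracketed over the same span.

6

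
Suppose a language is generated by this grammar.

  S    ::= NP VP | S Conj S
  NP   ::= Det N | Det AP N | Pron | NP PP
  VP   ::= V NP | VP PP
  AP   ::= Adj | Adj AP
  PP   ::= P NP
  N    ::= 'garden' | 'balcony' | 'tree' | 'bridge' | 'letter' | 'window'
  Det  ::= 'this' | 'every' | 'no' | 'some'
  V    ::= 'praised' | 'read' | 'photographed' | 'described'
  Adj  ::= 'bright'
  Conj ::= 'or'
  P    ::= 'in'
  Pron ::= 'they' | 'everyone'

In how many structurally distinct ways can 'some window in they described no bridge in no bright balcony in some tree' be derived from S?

Two of the 5 distinct bracketings:
[S [NP [NP [Det some] [N window]] [PP [P in] [NP [Pron they]]]] [VP [V described] [NP [NP [Det no] [N bridge]] [PP [P in] [NP [NP [Det no] [AP [Adj bright]] [N balcony]] [PP [P in] [NP [Det some] [N tree]]]]]]]]
[S [NP [NP [Det some] [N window]] [PP [P in] [NP [Pron they]]]] [VP [V described] [NP [NP [NP [Det no] [N bridge]] [PP [P in] [NP [Det no] [AP [Adj bright]] [N balcony]]]] [PP [P in] [NP [Det some] [N tree]]]]]]
The trees differ in how a recursive rule is bracketed over the same span.

5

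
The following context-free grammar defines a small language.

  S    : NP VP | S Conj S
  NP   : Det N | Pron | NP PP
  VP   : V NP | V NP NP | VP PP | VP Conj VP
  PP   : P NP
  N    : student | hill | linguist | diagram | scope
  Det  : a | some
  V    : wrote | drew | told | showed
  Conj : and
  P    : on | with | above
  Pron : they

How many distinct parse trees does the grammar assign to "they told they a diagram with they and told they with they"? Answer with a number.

Two of the 6 distinct bracketings:
[S [NP [Pron they]] [VP [VP [VP [V told] [NP [Pron they]] [NP [NP [Det a] [N diagram]] [PP [P with] [NP [Pron they]]]]] [Conj and] [VP [V told] [NP [Pron they]]]] [PP [P with] [NP [Pron they]]]]]
[S [NP [Pron they]] [VP [VP [VP [VP [V told] [NP [Pron they]] [NP [Det a] [N diagram]]] [PP [P with] [NP [Pron they]]]] [Conj and] [VP [V told] [NP [Pron they]]]] [PP [P with] [NP [Pron they]]]]]
The difference turns on whether NP → NP PP is used at the relevant span, versus an alternative expansion of NP.

6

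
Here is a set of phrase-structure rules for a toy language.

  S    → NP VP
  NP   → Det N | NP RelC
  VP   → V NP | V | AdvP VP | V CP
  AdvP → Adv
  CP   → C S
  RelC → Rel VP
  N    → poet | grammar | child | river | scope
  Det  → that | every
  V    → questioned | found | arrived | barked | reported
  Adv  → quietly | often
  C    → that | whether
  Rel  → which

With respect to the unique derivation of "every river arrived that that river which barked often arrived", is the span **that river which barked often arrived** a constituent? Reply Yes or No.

[S [NP [Det every] [N river]] [VP [V arrived] [CP [C that] [S [NP [NP [Det that] [N river]] [RelC [Rel which] [VP [V barked]]]] [VP [AdvP [Adv often]] [VP [V arrived]]]]]]]
The words 'that river which barked often arrived' are exhaustively dominated by a single S node (built by S → NP VP), so they form a constituent.

Yes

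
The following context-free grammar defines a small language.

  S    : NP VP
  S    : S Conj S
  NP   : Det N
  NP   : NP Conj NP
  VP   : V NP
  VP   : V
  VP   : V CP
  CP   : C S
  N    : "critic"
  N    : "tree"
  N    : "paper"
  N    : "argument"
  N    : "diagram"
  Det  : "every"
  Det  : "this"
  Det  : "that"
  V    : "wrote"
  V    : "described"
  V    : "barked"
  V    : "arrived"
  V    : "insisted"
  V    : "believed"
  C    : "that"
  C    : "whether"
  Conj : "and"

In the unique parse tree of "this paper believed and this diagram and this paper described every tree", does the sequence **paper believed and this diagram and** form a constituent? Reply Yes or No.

No

[S [S [NP [Det this] [N paper]] [VP [V believed]]] [Conj and] [S [NP [NP [Det this] [N diagram]] [Conj and] [NP [Det this] [N paper]]] [VP [V described] [NP [Det every] [N tree]]]]]
The smallest constituent containing 'paper believed and this diagram and' is the S spanning 'this paper believed and this diagram and this paper described every tree'; no single node in the tree dominates exactly the given words.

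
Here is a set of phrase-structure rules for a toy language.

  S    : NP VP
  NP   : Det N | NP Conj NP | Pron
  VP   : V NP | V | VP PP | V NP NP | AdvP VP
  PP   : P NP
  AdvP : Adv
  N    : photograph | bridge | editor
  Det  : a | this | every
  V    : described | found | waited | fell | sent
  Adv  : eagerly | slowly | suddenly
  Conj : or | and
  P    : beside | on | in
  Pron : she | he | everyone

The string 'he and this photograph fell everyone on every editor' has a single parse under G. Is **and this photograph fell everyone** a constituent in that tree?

No

[S [NP [NP [Pron he]] [Conj and] [NP [Det this] [N photograph]]] [VP [VP [V fell] [NP [Pron everyone]]] [PP [P on] [NP [Det every] [N editor]]]]]
The smallest constituent containing 'and this photograph fell everyone' is the S spanning 'he and this photograph fell everyone on every editor'; no single node in the tree dominates exactly the given words.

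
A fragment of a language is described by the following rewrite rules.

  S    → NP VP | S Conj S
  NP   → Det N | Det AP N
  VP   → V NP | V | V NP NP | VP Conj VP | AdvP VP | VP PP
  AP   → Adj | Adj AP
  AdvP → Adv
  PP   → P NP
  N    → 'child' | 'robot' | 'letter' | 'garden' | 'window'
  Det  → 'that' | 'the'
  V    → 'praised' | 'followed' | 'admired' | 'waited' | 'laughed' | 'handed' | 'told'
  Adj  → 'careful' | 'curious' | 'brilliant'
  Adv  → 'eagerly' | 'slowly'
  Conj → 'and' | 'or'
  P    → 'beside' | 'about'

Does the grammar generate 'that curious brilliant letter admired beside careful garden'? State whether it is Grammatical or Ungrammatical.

A P word can never sit immediately before an Adj word in any string this grammar generates, so the substring 'beside careful' rules out a derivation.

Ungrammatical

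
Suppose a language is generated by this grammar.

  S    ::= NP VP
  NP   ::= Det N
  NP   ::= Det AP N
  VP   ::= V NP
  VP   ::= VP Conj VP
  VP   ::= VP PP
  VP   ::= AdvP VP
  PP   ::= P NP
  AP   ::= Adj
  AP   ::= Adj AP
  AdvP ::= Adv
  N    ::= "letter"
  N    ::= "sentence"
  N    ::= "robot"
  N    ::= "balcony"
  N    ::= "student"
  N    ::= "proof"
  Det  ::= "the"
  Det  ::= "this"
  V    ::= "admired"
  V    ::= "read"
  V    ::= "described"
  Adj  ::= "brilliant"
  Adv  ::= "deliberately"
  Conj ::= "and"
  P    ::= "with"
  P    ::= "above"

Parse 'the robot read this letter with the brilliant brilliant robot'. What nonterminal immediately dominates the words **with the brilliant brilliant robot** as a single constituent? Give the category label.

PP

[S [NP [Det the] [N robot]] [VP [VP [V read] [NP [Det this] [N letter]]] [PP [P with] [NP [Det the] [AP [Adj brilliant] [AP [Adj brilliant]]] [N robot]]]]]
The span 'with the brilliant brilliant robot' is the PP node built by PP → P NP.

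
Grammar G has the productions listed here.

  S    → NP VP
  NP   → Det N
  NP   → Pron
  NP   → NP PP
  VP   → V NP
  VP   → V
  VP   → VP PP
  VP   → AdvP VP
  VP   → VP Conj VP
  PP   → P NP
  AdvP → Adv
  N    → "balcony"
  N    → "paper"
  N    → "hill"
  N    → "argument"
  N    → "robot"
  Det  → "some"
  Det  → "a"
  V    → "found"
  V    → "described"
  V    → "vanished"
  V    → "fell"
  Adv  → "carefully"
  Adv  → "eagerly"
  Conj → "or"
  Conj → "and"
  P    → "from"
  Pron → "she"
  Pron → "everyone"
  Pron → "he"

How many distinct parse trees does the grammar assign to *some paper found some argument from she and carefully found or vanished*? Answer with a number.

6

Two of the 6 distinct bracketings:
[S [NP [Det some] [N paper]] [VP [VP [V found] [NP [NP [Det some] [N argument]] [PP [P from] [NP [Pron she]]]]] [Conj and] [VP [AdvP [Adv carefully]] [VP [VP [V found]] [Conj or] [VP [V vanished]]]]]]
[S [NP [Det some] [N paper]] [VP [VP [V found] [NP [NP [Det some] [N argument]] [PP [P from] [NP [Pron she]]]]] [Conj and] [VP [VP [AdvP [Adv carefully]] [VP [V found]]] [Conj or] [VP [V vanished]]]]]
The trees differ in how a recursive rule is bracketed over the same span.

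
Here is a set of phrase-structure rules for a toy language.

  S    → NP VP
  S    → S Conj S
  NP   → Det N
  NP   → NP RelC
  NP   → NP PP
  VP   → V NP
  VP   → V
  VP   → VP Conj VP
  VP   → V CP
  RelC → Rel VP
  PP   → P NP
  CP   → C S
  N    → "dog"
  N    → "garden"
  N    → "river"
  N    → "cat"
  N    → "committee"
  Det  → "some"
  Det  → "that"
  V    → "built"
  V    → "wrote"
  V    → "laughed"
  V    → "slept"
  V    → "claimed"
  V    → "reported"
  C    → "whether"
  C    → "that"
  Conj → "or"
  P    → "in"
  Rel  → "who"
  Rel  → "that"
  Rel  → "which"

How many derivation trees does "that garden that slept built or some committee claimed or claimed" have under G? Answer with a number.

1

[S [S [NP [NP [Det that] [N garden]] [RelC [Rel that] [VP [V slept]]]] [VP [V built]]] [Conj or] [S [NP [Det some] [N committee]] [VP [VP [V claimed]] [Conj or] [VP [V claimed]]]]]
No rule offers an alternative attachment or grouping for any span, so this is the only derivation.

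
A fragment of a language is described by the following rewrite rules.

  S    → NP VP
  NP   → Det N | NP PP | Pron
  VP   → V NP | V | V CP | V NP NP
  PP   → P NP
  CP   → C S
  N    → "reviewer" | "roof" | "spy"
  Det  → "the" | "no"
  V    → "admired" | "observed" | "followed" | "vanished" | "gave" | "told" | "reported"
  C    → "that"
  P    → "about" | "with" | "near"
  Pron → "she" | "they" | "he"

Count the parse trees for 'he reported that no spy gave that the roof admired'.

[S [NP [Pron he]] [VP [V reported] [CP [C that] [S [NP [Det no] [N spy]] [VP [V gave] [CP [C that] [S [NP [Det the] [N roof]] [VP [V admired]]]]]]]]]
No rule offers an alternative attachment or grouping for any span, so this is the only derivation.

1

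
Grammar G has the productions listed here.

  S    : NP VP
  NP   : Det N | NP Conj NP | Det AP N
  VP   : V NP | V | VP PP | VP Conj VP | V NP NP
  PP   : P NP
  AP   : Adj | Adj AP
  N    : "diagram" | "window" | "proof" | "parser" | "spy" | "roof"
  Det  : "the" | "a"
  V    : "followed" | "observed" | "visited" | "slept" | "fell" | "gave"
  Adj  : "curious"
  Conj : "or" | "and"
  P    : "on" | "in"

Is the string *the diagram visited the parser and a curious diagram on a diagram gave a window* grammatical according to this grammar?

Ungrammatical

For S → NP VP, the only prefix that parses as NP is 'the diagram', but the remainder 'visited the parser and a curious diagram on a diagram gave a window' is not a VP under these rules.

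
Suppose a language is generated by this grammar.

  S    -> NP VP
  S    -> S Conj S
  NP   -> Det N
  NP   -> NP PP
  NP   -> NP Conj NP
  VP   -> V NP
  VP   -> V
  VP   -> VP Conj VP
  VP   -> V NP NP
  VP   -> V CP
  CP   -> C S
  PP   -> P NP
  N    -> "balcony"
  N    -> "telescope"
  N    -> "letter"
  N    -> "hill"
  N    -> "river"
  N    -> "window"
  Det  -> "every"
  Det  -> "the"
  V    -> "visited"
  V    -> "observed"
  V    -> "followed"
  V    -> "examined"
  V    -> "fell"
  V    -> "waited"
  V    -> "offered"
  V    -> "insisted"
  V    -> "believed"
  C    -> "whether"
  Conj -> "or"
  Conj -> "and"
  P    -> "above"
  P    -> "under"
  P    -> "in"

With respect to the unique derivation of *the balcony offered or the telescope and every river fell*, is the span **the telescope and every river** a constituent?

[S [S [NP [Det the] [N balcony]] [VP [V offered]]] [Conj or] [S [NP [NP [Det the] [N telescope]] [Conj and] [NP [Det every] [N river]]] [VP [V fell]]]]
The words 'the telescope and every river' are exhaustively dominated by a single NP node (built by NP → NP Conj NP), so they form a constituent.

Yes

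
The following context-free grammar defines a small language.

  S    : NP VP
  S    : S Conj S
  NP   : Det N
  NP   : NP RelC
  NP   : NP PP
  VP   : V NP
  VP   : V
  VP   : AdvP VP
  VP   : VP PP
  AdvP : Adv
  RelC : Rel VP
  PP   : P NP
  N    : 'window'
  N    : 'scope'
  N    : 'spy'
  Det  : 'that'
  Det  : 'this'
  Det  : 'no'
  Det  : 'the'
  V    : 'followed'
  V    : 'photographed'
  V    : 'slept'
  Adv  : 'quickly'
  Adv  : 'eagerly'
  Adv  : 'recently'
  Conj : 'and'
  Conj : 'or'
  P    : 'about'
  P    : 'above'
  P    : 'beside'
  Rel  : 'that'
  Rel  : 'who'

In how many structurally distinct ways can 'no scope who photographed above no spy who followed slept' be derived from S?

4

Two of the 4 distinct bracketings:
[S [NP [NP [Det no] [N scope]] [RelC [Rel who] [VP [VP [V photographed]] [PP [P above] [NP [NP [Det no] [N spy]] [RelC [Rel who] [VP [V followed]]]]]]]] [VP [V slept]]]
[S [NP [NP [NP [Det no] [N scope]] [RelC [Rel who] [VP [VP [V photographed]] [PP [P above] [NP [Det no] [N spy]]]]]] [RelC [Rel who] [VP [V followed]]]] [VP [V slept]]]
The trees differ in how a recursive rule is bracketed over the same span.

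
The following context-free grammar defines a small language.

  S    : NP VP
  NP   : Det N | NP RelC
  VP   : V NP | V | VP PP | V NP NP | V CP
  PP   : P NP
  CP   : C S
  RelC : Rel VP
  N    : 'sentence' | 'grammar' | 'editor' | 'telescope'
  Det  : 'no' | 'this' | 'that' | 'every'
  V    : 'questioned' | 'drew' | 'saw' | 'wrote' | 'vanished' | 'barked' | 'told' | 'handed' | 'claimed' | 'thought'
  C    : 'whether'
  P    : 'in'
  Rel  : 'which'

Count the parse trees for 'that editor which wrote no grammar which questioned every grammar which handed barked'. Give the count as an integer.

Two of the 7 distinct bracketings:
[S [NP [NP [Det that] [N editor]] [RelC [Rel which] [VP [V wrote] [NP [NP [Det no] [N grammar]] [RelC [Rel which] [VP [V questioned] [NP [NP [Det every] [N grammar]] [RelC [Rel which] [VP [V handed]]]]]]]]]] [VP [V barked]]]
[S [NP [NP [Det that] [N editor]] [RelC [Rel which] [VP [V wrote] [NP [NP [NP [Det no] [N grammar]] [RelC [Rel which] [VP [V questioned] [NP [Det every] [N grammar]]]]] [RelC [Rel which] [VP [V handed]]]]]]] [VP [V barked]]]
The trees differ in how a recursive rule is bracketed over the same span.

7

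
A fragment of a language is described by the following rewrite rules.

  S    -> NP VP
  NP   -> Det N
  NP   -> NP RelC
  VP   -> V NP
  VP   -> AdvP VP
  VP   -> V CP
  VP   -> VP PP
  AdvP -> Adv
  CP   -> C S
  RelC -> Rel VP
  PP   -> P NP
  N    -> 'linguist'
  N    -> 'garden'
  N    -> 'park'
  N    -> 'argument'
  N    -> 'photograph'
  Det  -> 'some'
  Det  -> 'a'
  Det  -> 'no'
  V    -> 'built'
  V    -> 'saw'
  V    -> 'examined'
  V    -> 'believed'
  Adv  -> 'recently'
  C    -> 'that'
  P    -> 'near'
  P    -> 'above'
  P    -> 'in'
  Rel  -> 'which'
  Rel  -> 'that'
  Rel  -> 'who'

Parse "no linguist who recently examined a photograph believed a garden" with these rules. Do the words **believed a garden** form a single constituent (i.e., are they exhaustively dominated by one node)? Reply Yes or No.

[S [NP [NP [Det no] [N linguist]] [RelC [Rel who] [VP [AdvP [Adv recently]] [VP [V examined] [NP [Det a] [N photograph]]]]]] [VP [V believed] [NP [Det a] [N garden]]]]
The words 'believed a garden' are exhaustively dominated by a single VP node (built by VP → V NP), so they form a constituent.

Yes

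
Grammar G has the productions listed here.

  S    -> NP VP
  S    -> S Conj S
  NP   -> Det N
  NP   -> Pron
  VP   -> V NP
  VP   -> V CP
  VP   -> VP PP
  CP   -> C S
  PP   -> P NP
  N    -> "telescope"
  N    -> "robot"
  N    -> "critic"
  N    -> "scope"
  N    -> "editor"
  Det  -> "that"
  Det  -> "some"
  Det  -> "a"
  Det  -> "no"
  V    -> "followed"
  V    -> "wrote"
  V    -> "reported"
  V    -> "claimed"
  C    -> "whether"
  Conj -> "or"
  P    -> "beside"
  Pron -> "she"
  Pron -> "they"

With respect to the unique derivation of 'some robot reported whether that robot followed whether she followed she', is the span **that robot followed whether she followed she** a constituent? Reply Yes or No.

Yes

[S [NP [Det some] [N robot]] [VP [V reported] [CP [C whether] [S [NP [Det that] [N robot]] [VP [V followed] [CP [C whether] [S [NP [Pron she]] [VP [V followed] [NP [Pron she]]]]]]]]]]
The words 'that robot followed whether she followed she' are exhaustively dominated by a single S node (built by S → NP VP), so they form a constituent.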